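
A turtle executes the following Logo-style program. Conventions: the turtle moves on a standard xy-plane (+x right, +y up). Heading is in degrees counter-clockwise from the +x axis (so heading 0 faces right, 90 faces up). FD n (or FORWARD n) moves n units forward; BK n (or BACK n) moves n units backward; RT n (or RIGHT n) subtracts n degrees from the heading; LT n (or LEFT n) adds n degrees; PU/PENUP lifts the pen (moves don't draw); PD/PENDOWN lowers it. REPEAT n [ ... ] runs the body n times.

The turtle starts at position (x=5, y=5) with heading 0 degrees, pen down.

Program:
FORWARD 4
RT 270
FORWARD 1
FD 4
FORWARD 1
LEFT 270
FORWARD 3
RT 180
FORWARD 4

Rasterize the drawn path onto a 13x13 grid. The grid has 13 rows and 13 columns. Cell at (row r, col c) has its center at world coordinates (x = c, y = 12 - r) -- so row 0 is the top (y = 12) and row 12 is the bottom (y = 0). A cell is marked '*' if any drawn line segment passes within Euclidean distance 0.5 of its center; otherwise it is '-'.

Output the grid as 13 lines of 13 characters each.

Segment 0: (5,5) -> (9,5)
Segment 1: (9,5) -> (9,6)
Segment 2: (9,6) -> (9,10)
Segment 3: (9,10) -> (9,11)
Segment 4: (9,11) -> (12,11)
Segment 5: (12,11) -> (8,11)

Answer: -------------
--------*****
---------*---
---------*---
---------*---
---------*---
---------*---
-----*****---
-------------
-------------
-------------
-------------
-------------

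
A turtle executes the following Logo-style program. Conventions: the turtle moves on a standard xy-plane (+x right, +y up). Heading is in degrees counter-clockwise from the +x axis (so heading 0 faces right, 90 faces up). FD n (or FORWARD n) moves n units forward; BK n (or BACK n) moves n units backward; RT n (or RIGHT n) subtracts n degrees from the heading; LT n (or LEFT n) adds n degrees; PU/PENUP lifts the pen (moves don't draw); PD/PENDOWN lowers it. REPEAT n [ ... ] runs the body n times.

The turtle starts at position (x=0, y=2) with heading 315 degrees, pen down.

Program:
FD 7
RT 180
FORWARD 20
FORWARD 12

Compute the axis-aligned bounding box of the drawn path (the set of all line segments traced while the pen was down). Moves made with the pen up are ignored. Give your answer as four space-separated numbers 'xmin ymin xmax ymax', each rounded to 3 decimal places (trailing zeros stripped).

Executing turtle program step by step:
Start: pos=(0,2), heading=315, pen down
FD 7: (0,2) -> (4.95,-2.95) [heading=315, draw]
RT 180: heading 315 -> 135
FD 20: (4.95,-2.95) -> (-9.192,11.192) [heading=135, draw]
FD 12: (-9.192,11.192) -> (-17.678,19.678) [heading=135, draw]
Final: pos=(-17.678,19.678), heading=135, 3 segment(s) drawn

Segment endpoints: x in {-17.678, -9.192, 0, 4.95}, y in {-2.95, 2, 11.192, 19.678}
xmin=-17.678, ymin=-2.95, xmax=4.95, ymax=19.678

Answer: -17.678 -2.95 4.95 19.678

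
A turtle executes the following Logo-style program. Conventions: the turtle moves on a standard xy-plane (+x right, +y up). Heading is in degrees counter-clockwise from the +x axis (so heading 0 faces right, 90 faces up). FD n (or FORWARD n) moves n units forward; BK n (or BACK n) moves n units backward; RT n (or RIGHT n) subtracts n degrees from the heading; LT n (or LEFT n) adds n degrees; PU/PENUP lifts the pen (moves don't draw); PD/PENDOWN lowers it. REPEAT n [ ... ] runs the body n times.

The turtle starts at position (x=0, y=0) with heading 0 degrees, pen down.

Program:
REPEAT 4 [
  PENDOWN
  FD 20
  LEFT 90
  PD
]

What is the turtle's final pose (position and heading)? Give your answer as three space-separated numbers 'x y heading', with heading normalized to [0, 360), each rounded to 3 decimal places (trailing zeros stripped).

Answer: 0 0 0

Derivation:
Executing turtle program step by step:
Start: pos=(0,0), heading=0, pen down
REPEAT 4 [
  -- iteration 1/4 --
  PD: pen down
  FD 20: (0,0) -> (20,0) [heading=0, draw]
  LT 90: heading 0 -> 90
  PD: pen down
  -- iteration 2/4 --
  PD: pen down
  FD 20: (20,0) -> (20,20) [heading=90, draw]
  LT 90: heading 90 -> 180
  PD: pen down
  -- iteration 3/4 --
  PD: pen down
  FD 20: (20,20) -> (0,20) [heading=180, draw]
  LT 90: heading 180 -> 270
  PD: pen down
  -- iteration 4/4 --
  PD: pen down
  FD 20: (0,20) -> (0,0) [heading=270, draw]
  LT 90: heading 270 -> 0
  PD: pen down
]
Final: pos=(0,0), heading=0, 4 segment(s) drawn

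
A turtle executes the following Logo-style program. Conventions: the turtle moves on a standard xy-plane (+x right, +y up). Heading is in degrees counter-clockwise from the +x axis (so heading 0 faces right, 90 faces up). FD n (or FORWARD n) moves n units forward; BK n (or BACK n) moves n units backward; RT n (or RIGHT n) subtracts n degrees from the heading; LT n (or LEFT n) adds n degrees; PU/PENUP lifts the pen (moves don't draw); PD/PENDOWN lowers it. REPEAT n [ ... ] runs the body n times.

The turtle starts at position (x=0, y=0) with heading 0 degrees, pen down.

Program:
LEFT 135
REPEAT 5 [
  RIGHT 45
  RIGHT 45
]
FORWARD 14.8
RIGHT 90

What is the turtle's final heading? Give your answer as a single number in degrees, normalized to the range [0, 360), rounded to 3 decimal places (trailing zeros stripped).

Executing turtle program step by step:
Start: pos=(0,0), heading=0, pen down
LT 135: heading 0 -> 135
REPEAT 5 [
  -- iteration 1/5 --
  RT 45: heading 135 -> 90
  RT 45: heading 90 -> 45
  -- iteration 2/5 --
  RT 45: heading 45 -> 0
  RT 45: heading 0 -> 315
  -- iteration 3/5 --
  RT 45: heading 315 -> 270
  RT 45: heading 270 -> 225
  -- iteration 4/5 --
  RT 45: heading 225 -> 180
  RT 45: heading 180 -> 135
  -- iteration 5/5 --
  RT 45: heading 135 -> 90
  RT 45: heading 90 -> 45
]
FD 14.8: (0,0) -> (10.465,10.465) [heading=45, draw]
RT 90: heading 45 -> 315
Final: pos=(10.465,10.465), heading=315, 1 segment(s) drawn

Answer: 315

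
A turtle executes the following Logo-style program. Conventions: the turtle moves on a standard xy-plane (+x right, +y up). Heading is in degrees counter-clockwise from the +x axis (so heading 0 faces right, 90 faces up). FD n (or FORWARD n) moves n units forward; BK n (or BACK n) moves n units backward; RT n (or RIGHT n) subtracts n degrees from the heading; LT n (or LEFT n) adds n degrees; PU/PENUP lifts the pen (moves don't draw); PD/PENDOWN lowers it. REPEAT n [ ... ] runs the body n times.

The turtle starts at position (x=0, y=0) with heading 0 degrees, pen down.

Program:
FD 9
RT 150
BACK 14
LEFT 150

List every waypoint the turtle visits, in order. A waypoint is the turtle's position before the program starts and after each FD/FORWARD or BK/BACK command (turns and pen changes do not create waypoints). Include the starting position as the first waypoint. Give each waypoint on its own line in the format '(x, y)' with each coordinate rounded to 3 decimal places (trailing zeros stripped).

Executing turtle program step by step:
Start: pos=(0,0), heading=0, pen down
FD 9: (0,0) -> (9,0) [heading=0, draw]
RT 150: heading 0 -> 210
BK 14: (9,0) -> (21.124,7) [heading=210, draw]
LT 150: heading 210 -> 0
Final: pos=(21.124,7), heading=0, 2 segment(s) drawn
Waypoints (3 total):
(0, 0)
(9, 0)
(21.124, 7)

Answer: (0, 0)
(9, 0)
(21.124, 7)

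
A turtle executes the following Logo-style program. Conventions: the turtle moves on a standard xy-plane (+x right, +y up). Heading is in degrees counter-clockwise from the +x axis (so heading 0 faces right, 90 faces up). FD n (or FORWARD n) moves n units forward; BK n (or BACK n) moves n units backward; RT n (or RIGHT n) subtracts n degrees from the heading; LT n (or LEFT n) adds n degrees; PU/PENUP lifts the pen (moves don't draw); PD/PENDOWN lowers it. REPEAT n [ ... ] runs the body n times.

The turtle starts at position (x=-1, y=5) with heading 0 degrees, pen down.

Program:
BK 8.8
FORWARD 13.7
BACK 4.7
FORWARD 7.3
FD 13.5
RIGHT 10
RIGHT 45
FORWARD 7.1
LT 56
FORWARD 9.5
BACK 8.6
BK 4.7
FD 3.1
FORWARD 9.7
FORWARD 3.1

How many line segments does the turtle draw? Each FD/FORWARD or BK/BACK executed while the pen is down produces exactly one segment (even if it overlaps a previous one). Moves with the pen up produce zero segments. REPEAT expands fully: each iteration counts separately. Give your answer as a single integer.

Answer: 12

Derivation:
Executing turtle program step by step:
Start: pos=(-1,5), heading=0, pen down
BK 8.8: (-1,5) -> (-9.8,5) [heading=0, draw]
FD 13.7: (-9.8,5) -> (3.9,5) [heading=0, draw]
BK 4.7: (3.9,5) -> (-0.8,5) [heading=0, draw]
FD 7.3: (-0.8,5) -> (6.5,5) [heading=0, draw]
FD 13.5: (6.5,5) -> (20,5) [heading=0, draw]
RT 10: heading 0 -> 350
RT 45: heading 350 -> 305
FD 7.1: (20,5) -> (24.072,-0.816) [heading=305, draw]
LT 56: heading 305 -> 1
FD 9.5: (24.072,-0.816) -> (33.571,-0.65) [heading=1, draw]
BK 8.6: (33.571,-0.65) -> (24.972,-0.8) [heading=1, draw]
BK 4.7: (24.972,-0.8) -> (20.273,-0.882) [heading=1, draw]
FD 3.1: (20.273,-0.882) -> (23.372,-0.828) [heading=1, draw]
FD 9.7: (23.372,-0.828) -> (33.071,-0.659) [heading=1, draw]
FD 3.1: (33.071,-0.659) -> (36.171,-0.605) [heading=1, draw]
Final: pos=(36.171,-0.605), heading=1, 12 segment(s) drawn
Segments drawn: 12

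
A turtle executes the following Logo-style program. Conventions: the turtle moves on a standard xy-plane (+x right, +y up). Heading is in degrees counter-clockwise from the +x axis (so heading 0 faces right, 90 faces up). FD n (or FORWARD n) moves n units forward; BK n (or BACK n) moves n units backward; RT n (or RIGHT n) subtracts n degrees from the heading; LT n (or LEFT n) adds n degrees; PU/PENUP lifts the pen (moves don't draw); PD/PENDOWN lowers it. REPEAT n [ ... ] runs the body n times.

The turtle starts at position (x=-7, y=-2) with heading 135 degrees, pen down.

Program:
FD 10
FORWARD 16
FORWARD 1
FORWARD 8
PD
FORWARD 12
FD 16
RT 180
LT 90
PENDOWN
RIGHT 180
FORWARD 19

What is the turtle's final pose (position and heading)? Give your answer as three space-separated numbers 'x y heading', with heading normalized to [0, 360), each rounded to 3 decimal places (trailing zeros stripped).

Executing turtle program step by step:
Start: pos=(-7,-2), heading=135, pen down
FD 10: (-7,-2) -> (-14.071,5.071) [heading=135, draw]
FD 16: (-14.071,5.071) -> (-25.385,16.385) [heading=135, draw]
FD 1: (-25.385,16.385) -> (-26.092,17.092) [heading=135, draw]
FD 8: (-26.092,17.092) -> (-31.749,22.749) [heading=135, draw]
PD: pen down
FD 12: (-31.749,22.749) -> (-40.234,31.234) [heading=135, draw]
FD 16: (-40.234,31.234) -> (-51.548,42.548) [heading=135, draw]
RT 180: heading 135 -> 315
LT 90: heading 315 -> 45
PD: pen down
RT 180: heading 45 -> 225
FD 19: (-51.548,42.548) -> (-64.983,29.113) [heading=225, draw]
Final: pos=(-64.983,29.113), heading=225, 7 segment(s) drawn

Answer: -64.983 29.113 225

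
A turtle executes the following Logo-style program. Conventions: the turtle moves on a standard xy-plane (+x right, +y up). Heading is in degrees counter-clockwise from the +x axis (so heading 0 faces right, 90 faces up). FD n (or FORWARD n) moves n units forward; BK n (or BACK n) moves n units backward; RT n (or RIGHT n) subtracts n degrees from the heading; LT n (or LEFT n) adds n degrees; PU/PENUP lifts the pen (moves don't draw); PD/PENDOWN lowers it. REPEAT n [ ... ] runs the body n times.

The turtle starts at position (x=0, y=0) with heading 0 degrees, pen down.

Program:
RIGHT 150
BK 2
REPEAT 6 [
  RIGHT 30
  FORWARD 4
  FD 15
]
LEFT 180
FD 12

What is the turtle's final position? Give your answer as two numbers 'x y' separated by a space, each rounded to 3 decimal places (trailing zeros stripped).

Answer: -27.66 65.909

Derivation:
Executing turtle program step by step:
Start: pos=(0,0), heading=0, pen down
RT 150: heading 0 -> 210
BK 2: (0,0) -> (1.732,1) [heading=210, draw]
REPEAT 6 [
  -- iteration 1/6 --
  RT 30: heading 210 -> 180
  FD 4: (1.732,1) -> (-2.268,1) [heading=180, draw]
  FD 15: (-2.268,1) -> (-17.268,1) [heading=180, draw]
  -- iteration 2/6 --
  RT 30: heading 180 -> 150
  FD 4: (-17.268,1) -> (-20.732,3) [heading=150, draw]
  FD 15: (-20.732,3) -> (-33.722,10.5) [heading=150, draw]
  -- iteration 3/6 --
  RT 30: heading 150 -> 120
  FD 4: (-33.722,10.5) -> (-35.722,13.964) [heading=120, draw]
  FD 15: (-35.722,13.964) -> (-43.222,26.954) [heading=120, draw]
  -- iteration 4/6 --
  RT 30: heading 120 -> 90
  FD 4: (-43.222,26.954) -> (-43.222,30.954) [heading=90, draw]
  FD 15: (-43.222,30.954) -> (-43.222,45.954) [heading=90, draw]
  -- iteration 5/6 --
  RT 30: heading 90 -> 60
  FD 4: (-43.222,45.954) -> (-41.222,49.419) [heading=60, draw]
  FD 15: (-41.222,49.419) -> (-33.722,62.409) [heading=60, draw]
  -- iteration 6/6 --
  RT 30: heading 60 -> 30
  FD 4: (-33.722,62.409) -> (-30.258,64.409) [heading=30, draw]
  FD 15: (-30.258,64.409) -> (-17.268,71.909) [heading=30, draw]
]
LT 180: heading 30 -> 210
FD 12: (-17.268,71.909) -> (-27.66,65.909) [heading=210, draw]
Final: pos=(-27.66,65.909), heading=210, 14 segment(s) drawn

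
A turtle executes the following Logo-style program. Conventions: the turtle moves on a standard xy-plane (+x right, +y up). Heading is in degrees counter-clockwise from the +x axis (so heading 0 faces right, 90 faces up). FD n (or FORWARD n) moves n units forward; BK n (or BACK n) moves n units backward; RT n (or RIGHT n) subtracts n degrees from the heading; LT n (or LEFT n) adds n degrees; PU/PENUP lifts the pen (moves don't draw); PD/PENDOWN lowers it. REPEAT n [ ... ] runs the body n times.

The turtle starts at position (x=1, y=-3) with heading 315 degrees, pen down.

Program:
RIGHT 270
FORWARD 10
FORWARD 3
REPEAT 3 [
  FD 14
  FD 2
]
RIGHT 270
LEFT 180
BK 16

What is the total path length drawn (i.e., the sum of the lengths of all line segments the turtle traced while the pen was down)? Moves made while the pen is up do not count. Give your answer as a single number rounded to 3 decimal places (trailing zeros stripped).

Executing turtle program step by step:
Start: pos=(1,-3), heading=315, pen down
RT 270: heading 315 -> 45
FD 10: (1,-3) -> (8.071,4.071) [heading=45, draw]
FD 3: (8.071,4.071) -> (10.192,6.192) [heading=45, draw]
REPEAT 3 [
  -- iteration 1/3 --
  FD 14: (10.192,6.192) -> (20.092,16.092) [heading=45, draw]
  FD 2: (20.092,16.092) -> (21.506,17.506) [heading=45, draw]
  -- iteration 2/3 --
  FD 14: (21.506,17.506) -> (31.406,27.406) [heading=45, draw]
  FD 2: (31.406,27.406) -> (32.82,28.82) [heading=45, draw]
  -- iteration 3/3 --
  FD 14: (32.82,28.82) -> (42.719,38.719) [heading=45, draw]
  FD 2: (42.719,38.719) -> (44.134,40.134) [heading=45, draw]
]
RT 270: heading 45 -> 135
LT 180: heading 135 -> 315
BK 16: (44.134,40.134) -> (32.82,51.447) [heading=315, draw]
Final: pos=(32.82,51.447), heading=315, 9 segment(s) drawn

Segment lengths:
  seg 1: (1,-3) -> (8.071,4.071), length = 10
  seg 2: (8.071,4.071) -> (10.192,6.192), length = 3
  seg 3: (10.192,6.192) -> (20.092,16.092), length = 14
  seg 4: (20.092,16.092) -> (21.506,17.506), length = 2
  seg 5: (21.506,17.506) -> (31.406,27.406), length = 14
  seg 6: (31.406,27.406) -> (32.82,28.82), length = 2
  seg 7: (32.82,28.82) -> (42.719,38.719), length = 14
  seg 8: (42.719,38.719) -> (44.134,40.134), length = 2
  seg 9: (44.134,40.134) -> (32.82,51.447), length = 16
Total = 77

Answer: 77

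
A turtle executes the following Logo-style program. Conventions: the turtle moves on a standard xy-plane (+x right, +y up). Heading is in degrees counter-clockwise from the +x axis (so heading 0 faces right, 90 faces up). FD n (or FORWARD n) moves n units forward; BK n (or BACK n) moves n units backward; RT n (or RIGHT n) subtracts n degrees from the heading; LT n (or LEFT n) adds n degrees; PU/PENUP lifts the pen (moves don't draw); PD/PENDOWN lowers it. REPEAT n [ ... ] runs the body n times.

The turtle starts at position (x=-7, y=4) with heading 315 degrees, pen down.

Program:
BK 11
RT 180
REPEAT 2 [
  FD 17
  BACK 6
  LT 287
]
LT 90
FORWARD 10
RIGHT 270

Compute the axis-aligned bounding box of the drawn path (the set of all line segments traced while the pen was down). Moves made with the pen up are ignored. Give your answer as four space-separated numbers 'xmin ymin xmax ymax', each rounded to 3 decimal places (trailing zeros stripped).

Executing turtle program step by step:
Start: pos=(-7,4), heading=315, pen down
BK 11: (-7,4) -> (-14.778,11.778) [heading=315, draw]
RT 180: heading 315 -> 135
REPEAT 2 [
  -- iteration 1/2 --
  FD 17: (-14.778,11.778) -> (-26.799,23.799) [heading=135, draw]
  BK 6: (-26.799,23.799) -> (-22.556,19.556) [heading=135, draw]
  LT 287: heading 135 -> 62
  -- iteration 2/2 --
  FD 17: (-22.556,19.556) -> (-14.575,34.566) [heading=62, draw]
  BK 6: (-14.575,34.566) -> (-17.392,29.269) [heading=62, draw]
  LT 287: heading 62 -> 349
]
LT 90: heading 349 -> 79
FD 10: (-17.392,29.269) -> (-15.484,39.085) [heading=79, draw]
RT 270: heading 79 -> 169
Final: pos=(-15.484,39.085), heading=169, 6 segment(s) drawn

Segment endpoints: x in {-26.799, -22.556, -17.392, -15.484, -14.778, -14.575, -7}, y in {4, 11.778, 19.556, 23.799, 29.269, 34.566, 39.085}
xmin=-26.799, ymin=4, xmax=-7, ymax=39.085

Answer: -26.799 4 -7 39.085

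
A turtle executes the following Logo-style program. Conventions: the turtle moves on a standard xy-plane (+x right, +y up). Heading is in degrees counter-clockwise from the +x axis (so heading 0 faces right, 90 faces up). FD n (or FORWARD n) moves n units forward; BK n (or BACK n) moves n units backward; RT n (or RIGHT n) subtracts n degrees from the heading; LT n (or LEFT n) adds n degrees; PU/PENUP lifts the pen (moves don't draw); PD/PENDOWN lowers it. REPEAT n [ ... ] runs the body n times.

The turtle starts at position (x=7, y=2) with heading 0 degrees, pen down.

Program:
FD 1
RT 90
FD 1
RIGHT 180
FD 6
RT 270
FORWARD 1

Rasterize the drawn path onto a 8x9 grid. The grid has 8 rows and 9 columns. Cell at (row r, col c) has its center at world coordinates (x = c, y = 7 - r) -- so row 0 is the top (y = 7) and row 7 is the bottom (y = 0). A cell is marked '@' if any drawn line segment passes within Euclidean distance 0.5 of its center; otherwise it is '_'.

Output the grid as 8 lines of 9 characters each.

Segment 0: (7,2) -> (8,2)
Segment 1: (8,2) -> (8,1)
Segment 2: (8,1) -> (8,7)
Segment 3: (8,7) -> (7,7)

Answer: _______@@
________@
________@
________@
________@
_______@@
________@
_________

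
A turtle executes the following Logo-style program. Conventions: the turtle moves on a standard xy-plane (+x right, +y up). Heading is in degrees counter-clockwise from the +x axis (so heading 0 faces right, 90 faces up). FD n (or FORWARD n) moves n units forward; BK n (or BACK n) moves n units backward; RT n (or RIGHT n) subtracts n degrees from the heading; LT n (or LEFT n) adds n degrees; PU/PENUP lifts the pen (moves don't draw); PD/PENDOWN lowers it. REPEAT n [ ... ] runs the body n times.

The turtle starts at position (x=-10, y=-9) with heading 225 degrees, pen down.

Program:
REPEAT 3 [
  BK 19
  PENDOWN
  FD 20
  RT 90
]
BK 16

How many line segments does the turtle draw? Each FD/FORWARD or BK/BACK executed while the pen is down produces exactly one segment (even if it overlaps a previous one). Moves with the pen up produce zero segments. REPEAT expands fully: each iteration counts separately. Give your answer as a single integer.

Executing turtle program step by step:
Start: pos=(-10,-9), heading=225, pen down
REPEAT 3 [
  -- iteration 1/3 --
  BK 19: (-10,-9) -> (3.435,4.435) [heading=225, draw]
  PD: pen down
  FD 20: (3.435,4.435) -> (-10.707,-9.707) [heading=225, draw]
  RT 90: heading 225 -> 135
  -- iteration 2/3 --
  BK 19: (-10.707,-9.707) -> (2.728,-23.142) [heading=135, draw]
  PD: pen down
  FD 20: (2.728,-23.142) -> (-11.414,-9) [heading=135, draw]
  RT 90: heading 135 -> 45
  -- iteration 3/3 --
  BK 19: (-11.414,-9) -> (-24.849,-22.435) [heading=45, draw]
  PD: pen down
  FD 20: (-24.849,-22.435) -> (-10.707,-8.293) [heading=45, draw]
  RT 90: heading 45 -> 315
]
BK 16: (-10.707,-8.293) -> (-22.021,3.021) [heading=315, draw]
Final: pos=(-22.021,3.021), heading=315, 7 segment(s) drawn
Segments drawn: 7

Answer: 7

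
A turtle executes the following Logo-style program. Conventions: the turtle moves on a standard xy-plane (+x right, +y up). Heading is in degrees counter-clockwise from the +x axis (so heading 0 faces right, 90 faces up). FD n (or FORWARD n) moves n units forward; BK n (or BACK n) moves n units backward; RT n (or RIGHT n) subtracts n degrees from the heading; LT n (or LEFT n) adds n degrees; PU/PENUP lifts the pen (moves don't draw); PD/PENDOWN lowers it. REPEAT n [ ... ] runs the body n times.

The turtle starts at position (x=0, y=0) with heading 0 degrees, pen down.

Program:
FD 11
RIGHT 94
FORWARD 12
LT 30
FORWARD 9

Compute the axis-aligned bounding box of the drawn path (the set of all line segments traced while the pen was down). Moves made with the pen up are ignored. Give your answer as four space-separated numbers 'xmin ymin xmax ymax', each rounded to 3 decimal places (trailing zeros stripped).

Answer: 0 -20.06 14.108 0

Derivation:
Executing turtle program step by step:
Start: pos=(0,0), heading=0, pen down
FD 11: (0,0) -> (11,0) [heading=0, draw]
RT 94: heading 0 -> 266
FD 12: (11,0) -> (10.163,-11.971) [heading=266, draw]
LT 30: heading 266 -> 296
FD 9: (10.163,-11.971) -> (14.108,-20.06) [heading=296, draw]
Final: pos=(14.108,-20.06), heading=296, 3 segment(s) drawn

Segment endpoints: x in {0, 10.163, 11, 14.108}, y in {-20.06, -11.971, 0}
xmin=0, ymin=-20.06, xmax=14.108, ymax=0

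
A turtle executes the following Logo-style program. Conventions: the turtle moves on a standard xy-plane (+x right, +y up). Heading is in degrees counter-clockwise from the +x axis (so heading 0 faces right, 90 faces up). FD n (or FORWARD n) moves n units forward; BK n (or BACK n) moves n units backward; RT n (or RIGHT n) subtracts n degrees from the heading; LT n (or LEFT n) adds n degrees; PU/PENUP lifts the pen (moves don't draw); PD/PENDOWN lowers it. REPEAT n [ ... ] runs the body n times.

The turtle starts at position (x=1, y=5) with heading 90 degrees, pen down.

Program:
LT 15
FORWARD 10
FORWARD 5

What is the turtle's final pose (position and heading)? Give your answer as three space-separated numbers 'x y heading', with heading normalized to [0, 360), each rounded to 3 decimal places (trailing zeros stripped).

Answer: -2.882 19.489 105

Derivation:
Executing turtle program step by step:
Start: pos=(1,5), heading=90, pen down
LT 15: heading 90 -> 105
FD 10: (1,5) -> (-1.588,14.659) [heading=105, draw]
FD 5: (-1.588,14.659) -> (-2.882,19.489) [heading=105, draw]
Final: pos=(-2.882,19.489), heading=105, 2 segment(s) drawn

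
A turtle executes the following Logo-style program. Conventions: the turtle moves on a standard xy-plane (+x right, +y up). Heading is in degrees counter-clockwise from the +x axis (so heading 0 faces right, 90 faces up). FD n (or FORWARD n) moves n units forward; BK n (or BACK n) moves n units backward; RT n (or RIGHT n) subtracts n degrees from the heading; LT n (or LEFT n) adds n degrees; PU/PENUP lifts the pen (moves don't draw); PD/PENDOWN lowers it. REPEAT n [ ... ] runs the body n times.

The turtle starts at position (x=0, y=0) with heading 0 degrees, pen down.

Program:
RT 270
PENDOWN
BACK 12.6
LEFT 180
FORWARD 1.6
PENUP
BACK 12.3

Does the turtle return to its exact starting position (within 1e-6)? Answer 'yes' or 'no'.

Executing turtle program step by step:
Start: pos=(0,0), heading=0, pen down
RT 270: heading 0 -> 90
PD: pen down
BK 12.6: (0,0) -> (0,-12.6) [heading=90, draw]
LT 180: heading 90 -> 270
FD 1.6: (0,-12.6) -> (0,-14.2) [heading=270, draw]
PU: pen up
BK 12.3: (0,-14.2) -> (0,-1.9) [heading=270, move]
Final: pos=(0,-1.9), heading=270, 2 segment(s) drawn

Start position: (0, 0)
Final position: (0, -1.9)
Distance = 1.9; >= 1e-6 -> NOT closed

Answer: no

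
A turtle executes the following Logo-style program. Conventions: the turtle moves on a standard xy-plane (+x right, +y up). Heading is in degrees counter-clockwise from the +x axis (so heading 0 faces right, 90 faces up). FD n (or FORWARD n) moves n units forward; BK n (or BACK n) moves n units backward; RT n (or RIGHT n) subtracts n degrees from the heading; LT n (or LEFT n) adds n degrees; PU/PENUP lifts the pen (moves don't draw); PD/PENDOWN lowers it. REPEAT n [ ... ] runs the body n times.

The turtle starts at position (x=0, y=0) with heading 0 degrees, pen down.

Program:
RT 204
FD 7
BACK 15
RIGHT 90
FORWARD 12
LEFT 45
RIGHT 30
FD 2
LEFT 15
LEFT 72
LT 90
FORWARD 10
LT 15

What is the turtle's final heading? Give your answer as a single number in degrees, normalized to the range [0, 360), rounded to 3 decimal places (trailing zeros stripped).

Executing turtle program step by step:
Start: pos=(0,0), heading=0, pen down
RT 204: heading 0 -> 156
FD 7: (0,0) -> (-6.395,2.847) [heading=156, draw]
BK 15: (-6.395,2.847) -> (7.308,-3.254) [heading=156, draw]
RT 90: heading 156 -> 66
FD 12: (7.308,-3.254) -> (12.189,7.709) [heading=66, draw]
LT 45: heading 66 -> 111
RT 30: heading 111 -> 81
FD 2: (12.189,7.709) -> (12.502,9.684) [heading=81, draw]
LT 15: heading 81 -> 96
LT 72: heading 96 -> 168
LT 90: heading 168 -> 258
FD 10: (12.502,9.684) -> (10.423,-0.097) [heading=258, draw]
LT 15: heading 258 -> 273
Final: pos=(10.423,-0.097), heading=273, 5 segment(s) drawn

Answer: 273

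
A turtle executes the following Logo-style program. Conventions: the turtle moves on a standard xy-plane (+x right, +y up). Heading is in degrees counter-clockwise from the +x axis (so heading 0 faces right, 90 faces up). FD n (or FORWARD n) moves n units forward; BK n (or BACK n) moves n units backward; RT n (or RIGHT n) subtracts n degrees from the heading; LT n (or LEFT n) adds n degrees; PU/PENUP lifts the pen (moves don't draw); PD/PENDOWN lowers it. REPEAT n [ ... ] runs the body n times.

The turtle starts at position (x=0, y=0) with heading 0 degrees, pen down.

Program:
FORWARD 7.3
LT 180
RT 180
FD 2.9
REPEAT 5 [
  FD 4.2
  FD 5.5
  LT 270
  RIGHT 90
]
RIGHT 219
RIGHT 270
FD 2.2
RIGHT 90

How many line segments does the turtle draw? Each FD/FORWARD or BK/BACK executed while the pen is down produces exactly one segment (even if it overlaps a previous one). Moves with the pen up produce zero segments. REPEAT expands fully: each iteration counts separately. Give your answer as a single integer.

Executing turtle program step by step:
Start: pos=(0,0), heading=0, pen down
FD 7.3: (0,0) -> (7.3,0) [heading=0, draw]
LT 180: heading 0 -> 180
RT 180: heading 180 -> 0
FD 2.9: (7.3,0) -> (10.2,0) [heading=0, draw]
REPEAT 5 [
  -- iteration 1/5 --
  FD 4.2: (10.2,0) -> (14.4,0) [heading=0, draw]
  FD 5.5: (14.4,0) -> (19.9,0) [heading=0, draw]
  LT 270: heading 0 -> 270
  RT 90: heading 270 -> 180
  -- iteration 2/5 --
  FD 4.2: (19.9,0) -> (15.7,0) [heading=180, draw]
  FD 5.5: (15.7,0) -> (10.2,0) [heading=180, draw]
  LT 270: heading 180 -> 90
  RT 90: heading 90 -> 0
  -- iteration 3/5 --
  FD 4.2: (10.2,0) -> (14.4,0) [heading=0, draw]
  FD 5.5: (14.4,0) -> (19.9,0) [heading=0, draw]
  LT 270: heading 0 -> 270
  RT 90: heading 270 -> 180
  -- iteration 4/5 --
  FD 4.2: (19.9,0) -> (15.7,0) [heading=180, draw]
  FD 5.5: (15.7,0) -> (10.2,0) [heading=180, draw]
  LT 270: heading 180 -> 90
  RT 90: heading 90 -> 0
  -- iteration 5/5 --
  FD 4.2: (10.2,0) -> (14.4,0) [heading=0, draw]
  FD 5.5: (14.4,0) -> (19.9,0) [heading=0, draw]
  LT 270: heading 0 -> 270
  RT 90: heading 270 -> 180
]
RT 219: heading 180 -> 321
RT 270: heading 321 -> 51
FD 2.2: (19.9,0) -> (21.285,1.71) [heading=51, draw]
RT 90: heading 51 -> 321
Final: pos=(21.285,1.71), heading=321, 13 segment(s) drawn
Segments drawn: 13

Answer: 13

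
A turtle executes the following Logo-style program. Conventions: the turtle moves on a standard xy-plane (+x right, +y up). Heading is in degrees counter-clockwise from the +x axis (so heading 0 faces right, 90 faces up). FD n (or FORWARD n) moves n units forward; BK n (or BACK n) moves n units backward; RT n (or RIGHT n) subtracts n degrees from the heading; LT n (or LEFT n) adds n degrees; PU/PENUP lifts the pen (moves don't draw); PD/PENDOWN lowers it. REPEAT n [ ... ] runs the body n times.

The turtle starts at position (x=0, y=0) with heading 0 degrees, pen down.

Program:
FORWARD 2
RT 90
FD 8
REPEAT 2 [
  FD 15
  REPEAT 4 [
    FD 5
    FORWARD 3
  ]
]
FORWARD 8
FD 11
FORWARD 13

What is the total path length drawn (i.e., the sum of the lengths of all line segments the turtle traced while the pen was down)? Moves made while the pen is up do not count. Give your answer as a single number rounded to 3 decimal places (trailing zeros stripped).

Executing turtle program step by step:
Start: pos=(0,0), heading=0, pen down
FD 2: (0,0) -> (2,0) [heading=0, draw]
RT 90: heading 0 -> 270
FD 8: (2,0) -> (2,-8) [heading=270, draw]
REPEAT 2 [
  -- iteration 1/2 --
  FD 15: (2,-8) -> (2,-23) [heading=270, draw]
  REPEAT 4 [
    -- iteration 1/4 --
    FD 5: (2,-23) -> (2,-28) [heading=270, draw]
    FD 3: (2,-28) -> (2,-31) [heading=270, draw]
    -- iteration 2/4 --
    FD 5: (2,-31) -> (2,-36) [heading=270, draw]
    FD 3: (2,-36) -> (2,-39) [heading=270, draw]
    -- iteration 3/4 --
    FD 5: (2,-39) -> (2,-44) [heading=270, draw]
    FD 3: (2,-44) -> (2,-47) [heading=270, draw]
    -- iteration 4/4 --
    FD 5: (2,-47) -> (2,-52) [heading=270, draw]
    FD 3: (2,-52) -> (2,-55) [heading=270, draw]
  ]
  -- iteration 2/2 --
  FD 15: (2,-55) -> (2,-70) [heading=270, draw]
  REPEAT 4 [
    -- iteration 1/4 --
    FD 5: (2,-70) -> (2,-75) [heading=270, draw]
    FD 3: (2,-75) -> (2,-78) [heading=270, draw]
    -- iteration 2/4 --
    FD 5: (2,-78) -> (2,-83) [heading=270, draw]
    FD 3: (2,-83) -> (2,-86) [heading=270, draw]
    -- iteration 3/4 --
    FD 5: (2,-86) -> (2,-91) [heading=270, draw]
    FD 3: (2,-91) -> (2,-94) [heading=270, draw]
    -- iteration 4/4 --
    FD 5: (2,-94) -> (2,-99) [heading=270, draw]
    FD 3: (2,-99) -> (2,-102) [heading=270, draw]
  ]
]
FD 8: (2,-102) -> (2,-110) [heading=270, draw]
FD 11: (2,-110) -> (2,-121) [heading=270, draw]
FD 13: (2,-121) -> (2,-134) [heading=270, draw]
Final: pos=(2,-134), heading=270, 23 segment(s) drawn

Segment lengths:
  seg 1: (0,0) -> (2,0), length = 2
  seg 2: (2,0) -> (2,-8), length = 8
  seg 3: (2,-8) -> (2,-23), length = 15
  seg 4: (2,-23) -> (2,-28), length = 5
  seg 5: (2,-28) -> (2,-31), length = 3
  seg 6: (2,-31) -> (2,-36), length = 5
  seg 7: (2,-36) -> (2,-39), length = 3
  seg 8: (2,-39) -> (2,-44), length = 5
  seg 9: (2,-44) -> (2,-47), length = 3
  seg 10: (2,-47) -> (2,-52), length = 5
  seg 11: (2,-52) -> (2,-55), length = 3
  seg 12: (2,-55) -> (2,-70), length = 15
  seg 13: (2,-70) -> (2,-75), length = 5
  seg 14: (2,-75) -> (2,-78), length = 3
  seg 15: (2,-78) -> (2,-83), length = 5
  seg 16: (2,-83) -> (2,-86), length = 3
  seg 17: (2,-86) -> (2,-91), length = 5
  seg 18: (2,-91) -> (2,-94), length = 3
  seg 19: (2,-94) -> (2,-99), length = 5
  seg 20: (2,-99) -> (2,-102), length = 3
  seg 21: (2,-102) -> (2,-110), length = 8
  seg 22: (2,-110) -> (2,-121), length = 11
  seg 23: (2,-121) -> (2,-134), length = 13
Total = 136

Answer: 136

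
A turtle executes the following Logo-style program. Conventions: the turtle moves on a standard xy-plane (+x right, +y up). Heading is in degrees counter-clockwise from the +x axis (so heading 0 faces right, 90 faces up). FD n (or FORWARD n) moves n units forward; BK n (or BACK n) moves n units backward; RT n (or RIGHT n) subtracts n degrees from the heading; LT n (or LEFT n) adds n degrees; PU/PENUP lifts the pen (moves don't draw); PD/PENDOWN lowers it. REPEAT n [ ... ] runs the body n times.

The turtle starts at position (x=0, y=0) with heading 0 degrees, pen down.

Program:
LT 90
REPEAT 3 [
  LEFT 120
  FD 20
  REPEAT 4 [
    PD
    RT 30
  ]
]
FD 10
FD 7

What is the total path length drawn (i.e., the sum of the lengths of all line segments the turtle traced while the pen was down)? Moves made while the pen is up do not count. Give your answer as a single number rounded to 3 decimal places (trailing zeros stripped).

Executing turtle program step by step:
Start: pos=(0,0), heading=0, pen down
LT 90: heading 0 -> 90
REPEAT 3 [
  -- iteration 1/3 --
  LT 120: heading 90 -> 210
  FD 20: (0,0) -> (-17.321,-10) [heading=210, draw]
  REPEAT 4 [
    -- iteration 1/4 --
    PD: pen down
    RT 30: heading 210 -> 180
    -- iteration 2/4 --
    PD: pen down
    RT 30: heading 180 -> 150
    -- iteration 3/4 --
    PD: pen down
    RT 30: heading 150 -> 120
    -- iteration 4/4 --
    PD: pen down
    RT 30: heading 120 -> 90
  ]
  -- iteration 2/3 --
  LT 120: heading 90 -> 210
  FD 20: (-17.321,-10) -> (-34.641,-20) [heading=210, draw]
  REPEAT 4 [
    -- iteration 1/4 --
    PD: pen down
    RT 30: heading 210 -> 180
    -- iteration 2/4 --
    PD: pen down
    RT 30: heading 180 -> 150
    -- iteration 3/4 --
    PD: pen down
    RT 30: heading 150 -> 120
    -- iteration 4/4 --
    PD: pen down
    RT 30: heading 120 -> 90
  ]
  -- iteration 3/3 --
  LT 120: heading 90 -> 210
  FD 20: (-34.641,-20) -> (-51.962,-30) [heading=210, draw]
  REPEAT 4 [
    -- iteration 1/4 --
    PD: pen down
    RT 30: heading 210 -> 180
    -- iteration 2/4 --
    PD: pen down
    RT 30: heading 180 -> 150
    -- iteration 3/4 --
    PD: pen down
    RT 30: heading 150 -> 120
    -- iteration 4/4 --
    PD: pen down
    RT 30: heading 120 -> 90
  ]
]
FD 10: (-51.962,-30) -> (-51.962,-20) [heading=90, draw]
FD 7: (-51.962,-20) -> (-51.962,-13) [heading=90, draw]
Final: pos=(-51.962,-13), heading=90, 5 segment(s) drawn

Segment lengths:
  seg 1: (0,0) -> (-17.321,-10), length = 20
  seg 2: (-17.321,-10) -> (-34.641,-20), length = 20
  seg 3: (-34.641,-20) -> (-51.962,-30), length = 20
  seg 4: (-51.962,-30) -> (-51.962,-20), length = 10
  seg 5: (-51.962,-20) -> (-51.962,-13), length = 7
Total = 77

Answer: 77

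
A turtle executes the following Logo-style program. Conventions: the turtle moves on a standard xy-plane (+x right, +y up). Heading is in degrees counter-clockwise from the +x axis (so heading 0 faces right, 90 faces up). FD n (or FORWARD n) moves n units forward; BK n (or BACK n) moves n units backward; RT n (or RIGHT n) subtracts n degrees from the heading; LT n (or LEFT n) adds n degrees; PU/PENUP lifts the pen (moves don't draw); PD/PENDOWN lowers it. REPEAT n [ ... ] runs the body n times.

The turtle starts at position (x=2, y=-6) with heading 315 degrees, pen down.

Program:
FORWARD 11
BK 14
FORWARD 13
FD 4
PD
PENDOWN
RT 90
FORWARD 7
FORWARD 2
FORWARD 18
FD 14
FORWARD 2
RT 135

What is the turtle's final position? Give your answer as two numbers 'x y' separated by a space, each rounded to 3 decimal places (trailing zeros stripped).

Answer: -18.506 -46.305

Derivation:
Executing turtle program step by step:
Start: pos=(2,-6), heading=315, pen down
FD 11: (2,-6) -> (9.778,-13.778) [heading=315, draw]
BK 14: (9.778,-13.778) -> (-0.121,-3.879) [heading=315, draw]
FD 13: (-0.121,-3.879) -> (9.071,-13.071) [heading=315, draw]
FD 4: (9.071,-13.071) -> (11.899,-15.899) [heading=315, draw]
PD: pen down
PD: pen down
RT 90: heading 315 -> 225
FD 7: (11.899,-15.899) -> (6.95,-20.849) [heading=225, draw]
FD 2: (6.95,-20.849) -> (5.536,-22.263) [heading=225, draw]
FD 18: (5.536,-22.263) -> (-7.192,-34.991) [heading=225, draw]
FD 14: (-7.192,-34.991) -> (-17.092,-44.891) [heading=225, draw]
FD 2: (-17.092,-44.891) -> (-18.506,-46.305) [heading=225, draw]
RT 135: heading 225 -> 90
Final: pos=(-18.506,-46.305), heading=90, 9 segment(s) drawn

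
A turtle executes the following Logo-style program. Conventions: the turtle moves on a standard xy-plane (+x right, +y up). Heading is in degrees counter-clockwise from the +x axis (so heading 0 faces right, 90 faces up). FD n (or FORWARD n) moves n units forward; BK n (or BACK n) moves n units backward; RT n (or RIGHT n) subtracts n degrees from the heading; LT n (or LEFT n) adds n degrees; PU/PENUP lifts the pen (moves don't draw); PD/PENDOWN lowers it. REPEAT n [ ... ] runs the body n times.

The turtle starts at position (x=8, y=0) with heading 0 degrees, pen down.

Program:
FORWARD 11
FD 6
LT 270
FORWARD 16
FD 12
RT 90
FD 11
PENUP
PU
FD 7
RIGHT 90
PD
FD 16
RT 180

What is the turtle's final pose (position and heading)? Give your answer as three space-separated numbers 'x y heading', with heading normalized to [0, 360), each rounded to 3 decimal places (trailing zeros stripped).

Answer: 7 -12 270

Derivation:
Executing turtle program step by step:
Start: pos=(8,0), heading=0, pen down
FD 11: (8,0) -> (19,0) [heading=0, draw]
FD 6: (19,0) -> (25,0) [heading=0, draw]
LT 270: heading 0 -> 270
FD 16: (25,0) -> (25,-16) [heading=270, draw]
FD 12: (25,-16) -> (25,-28) [heading=270, draw]
RT 90: heading 270 -> 180
FD 11: (25,-28) -> (14,-28) [heading=180, draw]
PU: pen up
PU: pen up
FD 7: (14,-28) -> (7,-28) [heading=180, move]
RT 90: heading 180 -> 90
PD: pen down
FD 16: (7,-28) -> (7,-12) [heading=90, draw]
RT 180: heading 90 -> 270
Final: pos=(7,-12), heading=270, 6 segment(s) drawn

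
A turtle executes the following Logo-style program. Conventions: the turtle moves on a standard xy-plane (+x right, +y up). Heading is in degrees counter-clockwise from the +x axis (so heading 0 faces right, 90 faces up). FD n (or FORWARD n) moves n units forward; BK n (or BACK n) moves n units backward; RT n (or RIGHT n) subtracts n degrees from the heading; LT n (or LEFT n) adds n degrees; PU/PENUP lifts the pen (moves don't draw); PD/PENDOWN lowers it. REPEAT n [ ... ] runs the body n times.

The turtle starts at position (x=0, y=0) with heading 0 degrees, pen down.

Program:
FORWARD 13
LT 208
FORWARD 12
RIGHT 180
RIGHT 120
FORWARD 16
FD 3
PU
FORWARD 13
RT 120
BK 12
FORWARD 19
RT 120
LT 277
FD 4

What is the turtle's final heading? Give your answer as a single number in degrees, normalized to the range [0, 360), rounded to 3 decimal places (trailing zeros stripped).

Answer: 305

Derivation:
Executing turtle program step by step:
Start: pos=(0,0), heading=0, pen down
FD 13: (0,0) -> (13,0) [heading=0, draw]
LT 208: heading 0 -> 208
FD 12: (13,0) -> (2.405,-5.634) [heading=208, draw]
RT 180: heading 208 -> 28
RT 120: heading 28 -> 268
FD 16: (2.405,-5.634) -> (1.846,-21.624) [heading=268, draw]
FD 3: (1.846,-21.624) -> (1.742,-24.622) [heading=268, draw]
PU: pen up
FD 13: (1.742,-24.622) -> (1.288,-37.614) [heading=268, move]
RT 120: heading 268 -> 148
BK 12: (1.288,-37.614) -> (11.464,-43.973) [heading=148, move]
FD 19: (11.464,-43.973) -> (-4.648,-33.905) [heading=148, move]
RT 120: heading 148 -> 28
LT 277: heading 28 -> 305
FD 4: (-4.648,-33.905) -> (-2.354,-37.181) [heading=305, move]
Final: pos=(-2.354,-37.181), heading=305, 4 segment(s) drawn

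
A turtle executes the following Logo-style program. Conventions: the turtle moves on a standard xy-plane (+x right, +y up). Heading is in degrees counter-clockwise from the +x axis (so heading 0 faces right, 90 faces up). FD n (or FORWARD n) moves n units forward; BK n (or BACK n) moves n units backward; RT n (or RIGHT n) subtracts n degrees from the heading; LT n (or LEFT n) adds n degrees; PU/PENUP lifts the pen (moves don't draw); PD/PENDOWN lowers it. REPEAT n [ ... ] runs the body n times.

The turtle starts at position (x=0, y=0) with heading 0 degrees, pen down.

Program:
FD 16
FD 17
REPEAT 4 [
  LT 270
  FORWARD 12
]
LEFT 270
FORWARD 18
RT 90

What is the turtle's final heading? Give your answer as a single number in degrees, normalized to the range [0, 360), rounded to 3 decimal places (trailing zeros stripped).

Answer: 180

Derivation:
Executing turtle program step by step:
Start: pos=(0,0), heading=0, pen down
FD 16: (0,0) -> (16,0) [heading=0, draw]
FD 17: (16,0) -> (33,0) [heading=0, draw]
REPEAT 4 [
  -- iteration 1/4 --
  LT 270: heading 0 -> 270
  FD 12: (33,0) -> (33,-12) [heading=270, draw]
  -- iteration 2/4 --
  LT 270: heading 270 -> 180
  FD 12: (33,-12) -> (21,-12) [heading=180, draw]
  -- iteration 3/4 --
  LT 270: heading 180 -> 90
  FD 12: (21,-12) -> (21,0) [heading=90, draw]
  -- iteration 4/4 --
  LT 270: heading 90 -> 0
  FD 12: (21,0) -> (33,0) [heading=0, draw]
]
LT 270: heading 0 -> 270
FD 18: (33,0) -> (33,-18) [heading=270, draw]
RT 90: heading 270 -> 180
Final: pos=(33,-18), heading=180, 7 segment(s) drawn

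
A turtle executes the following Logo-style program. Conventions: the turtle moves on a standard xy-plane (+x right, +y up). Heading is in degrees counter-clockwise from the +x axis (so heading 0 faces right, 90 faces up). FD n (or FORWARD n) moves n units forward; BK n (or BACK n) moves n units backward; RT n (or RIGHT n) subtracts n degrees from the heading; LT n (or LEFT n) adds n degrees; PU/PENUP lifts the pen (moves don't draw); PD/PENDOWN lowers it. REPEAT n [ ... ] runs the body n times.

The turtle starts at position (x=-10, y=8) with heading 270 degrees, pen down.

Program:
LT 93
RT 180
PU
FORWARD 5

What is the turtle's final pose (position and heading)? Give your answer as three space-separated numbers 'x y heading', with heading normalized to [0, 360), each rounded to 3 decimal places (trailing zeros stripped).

Answer: -14.993 7.738 183

Derivation:
Executing turtle program step by step:
Start: pos=(-10,8), heading=270, pen down
LT 93: heading 270 -> 3
RT 180: heading 3 -> 183
PU: pen up
FD 5: (-10,8) -> (-14.993,7.738) [heading=183, move]
Final: pos=(-14.993,7.738), heading=183, 0 segment(s) drawn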